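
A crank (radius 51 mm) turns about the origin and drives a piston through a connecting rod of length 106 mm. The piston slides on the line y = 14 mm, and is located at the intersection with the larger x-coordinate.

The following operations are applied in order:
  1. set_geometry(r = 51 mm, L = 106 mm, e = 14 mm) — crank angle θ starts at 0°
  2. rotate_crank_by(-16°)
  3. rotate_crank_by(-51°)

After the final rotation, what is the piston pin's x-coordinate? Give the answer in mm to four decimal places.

set_geometry: r = 51 mm, L = 106 mm, e = 14 mm; θ ← 0°
rotate_crank_by(-16°): θ ← 0° -16° = -16°
rotate_crank_by(-51°): θ ← -16° -51° = -67°
crank pin P = (r cos θ, r sin θ) = (19.927288, -46.945748)
h = r sin θ − e = -46.945748 − 14 = -60.945748
x = r cos θ + √(L² − h²) = 19.927288 + √(11236.0 − 3714.3841) = 19.927288 + 86.727250 = 106.654537

106.6545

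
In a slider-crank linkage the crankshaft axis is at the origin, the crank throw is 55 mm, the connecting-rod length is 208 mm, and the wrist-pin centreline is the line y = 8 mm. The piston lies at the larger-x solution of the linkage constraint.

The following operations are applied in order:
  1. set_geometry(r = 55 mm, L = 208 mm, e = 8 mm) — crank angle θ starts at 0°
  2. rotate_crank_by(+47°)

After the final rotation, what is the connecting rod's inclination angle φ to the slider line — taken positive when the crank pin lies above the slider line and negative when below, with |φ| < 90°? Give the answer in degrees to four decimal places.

8.9125

set_geometry: r = 55 mm, L = 208 mm, e = 8 mm; θ ← 0°
rotate_crank_by(+47°): θ ← 0° +47° = 47°
crank pin P = (r cos θ, r sin θ) = (37.509910, 40.224454)
h = r sin θ − e = 40.224454 − 8 = 32.224454
sin φ = h / L = 32.224454 / 208 = 0.15492526
φ = arcsin(0.15492526) = 8.912461°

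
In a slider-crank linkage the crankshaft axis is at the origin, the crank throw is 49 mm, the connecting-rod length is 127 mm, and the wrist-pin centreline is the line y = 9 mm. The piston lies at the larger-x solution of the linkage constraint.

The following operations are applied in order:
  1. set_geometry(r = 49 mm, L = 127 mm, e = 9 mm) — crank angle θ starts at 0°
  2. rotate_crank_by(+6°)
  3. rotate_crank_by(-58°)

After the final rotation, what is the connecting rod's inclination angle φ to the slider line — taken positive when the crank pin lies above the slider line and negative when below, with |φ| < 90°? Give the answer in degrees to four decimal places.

-22.0182

set_geometry: r = 49 mm, L = 127 mm, e = 9 mm; θ ← 0°
rotate_crank_by(+6°): θ ← 0° +6° = 6°
rotate_crank_by(-58°): θ ← 6° -58° = -52°
crank pin P = (r cos θ, r sin θ) = (30.167412, -38.612527)
h = r sin θ − e = -38.612527 − 9 = -47.612527
sin φ = h / L = -47.612527 / 127 = -0.37490179
φ = arcsin(-0.37490179) = -22.018243°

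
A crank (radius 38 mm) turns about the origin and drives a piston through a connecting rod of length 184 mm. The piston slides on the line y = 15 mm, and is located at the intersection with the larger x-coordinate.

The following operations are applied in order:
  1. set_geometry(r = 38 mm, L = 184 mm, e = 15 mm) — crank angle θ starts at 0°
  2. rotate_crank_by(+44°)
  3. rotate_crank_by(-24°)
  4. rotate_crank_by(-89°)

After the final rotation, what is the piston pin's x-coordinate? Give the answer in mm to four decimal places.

set_geometry: r = 38 mm, L = 184 mm, e = 15 mm; θ ← 0°
rotate_crank_by(+44°): θ ← 0° +44° = 44°
rotate_crank_by(-24°): θ ← 44° -24° = 20°
rotate_crank_by(-89°): θ ← 20° -89° = -69°
crank pin P = (r cos θ, r sin θ) = (13.617982, -35.476056)
h = r sin θ − e = -35.476056 − 15 = -50.476056
x = r cos θ + √(L² − h²) = 13.617982 + √(33856.0 − 2547.8323) = 13.617982 + 176.941142 = 190.559124

190.5591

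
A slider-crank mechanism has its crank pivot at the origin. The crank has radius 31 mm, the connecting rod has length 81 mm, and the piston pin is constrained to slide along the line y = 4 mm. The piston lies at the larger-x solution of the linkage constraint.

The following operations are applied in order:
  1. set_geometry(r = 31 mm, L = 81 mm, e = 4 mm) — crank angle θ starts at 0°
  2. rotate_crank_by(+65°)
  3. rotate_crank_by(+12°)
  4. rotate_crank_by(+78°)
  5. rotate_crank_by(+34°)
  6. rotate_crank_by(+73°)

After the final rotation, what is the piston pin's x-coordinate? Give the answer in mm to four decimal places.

set_geometry: r = 31 mm, L = 81 mm, e = 4 mm; θ ← 0°
rotate_crank_by(+65°): θ ← 0° +65° = 65°
rotate_crank_by(+12°): θ ← 65° +12° = 77°
rotate_crank_by(+78°): θ ← 77° +78° = 155°
rotate_crank_by(+34°): θ ← 155° +34° = 189°
rotate_crank_by(+73°): θ ← 189° +73° = 262°
crank pin P = (r cos θ, r sin θ) = (-4.314366, -30.698310)
h = r sin θ − e = -30.698310 − 4 = -34.698310
x = r cos θ + √(L² − h²) = -4.314366 + √(6561.0 − 1203.9727) = -4.314366 + 73.191716 = 68.877350

68.8773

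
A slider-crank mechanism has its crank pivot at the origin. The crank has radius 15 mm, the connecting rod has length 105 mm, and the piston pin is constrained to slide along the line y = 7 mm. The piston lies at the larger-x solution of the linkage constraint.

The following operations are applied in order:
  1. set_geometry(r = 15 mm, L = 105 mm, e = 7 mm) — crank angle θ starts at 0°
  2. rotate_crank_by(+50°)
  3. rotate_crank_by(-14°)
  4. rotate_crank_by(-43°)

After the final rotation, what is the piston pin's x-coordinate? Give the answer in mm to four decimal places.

119.5164

set_geometry: r = 15 mm, L = 105 mm, e = 7 mm; θ ← 0°
rotate_crank_by(+50°): θ ← 0° +50° = 50°
rotate_crank_by(-14°): θ ← 50° -14° = 36°
rotate_crank_by(-43°): θ ← 36° -43° = -7°
crank pin P = (r cos θ, r sin θ) = (14.888192, -1.828040)
h = r sin θ − e = -1.828040 − 7 = -8.828040
x = r cos θ + √(L² − h²) = 14.888192 + √(11025.0 − 77.9343) = 14.888192 + 104.628226 = 119.516418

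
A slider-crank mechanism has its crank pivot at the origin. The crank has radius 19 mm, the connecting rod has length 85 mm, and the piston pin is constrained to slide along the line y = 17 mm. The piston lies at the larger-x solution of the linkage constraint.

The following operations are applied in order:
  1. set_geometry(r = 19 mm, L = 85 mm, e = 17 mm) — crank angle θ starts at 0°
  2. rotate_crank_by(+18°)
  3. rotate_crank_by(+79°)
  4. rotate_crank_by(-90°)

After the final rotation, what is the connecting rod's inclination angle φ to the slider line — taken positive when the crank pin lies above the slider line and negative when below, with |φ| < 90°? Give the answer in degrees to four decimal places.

set_geometry: r = 19 mm, L = 85 mm, e = 17 mm; θ ← 0°
rotate_crank_by(+18°): θ ← 0° +18° = 18°
rotate_crank_by(+79°): θ ← 18° +79° = 97°
rotate_crank_by(-90°): θ ← 97° -90° = 7°
crank pin P = (r cos θ, r sin θ) = (18.858377, 2.315518)
h = r sin θ − e = 2.315518 − 17 = -14.684482
sin φ = h / L = -14.684482 / 85 = -0.17275862
φ = arcsin(-0.17275862) = -9.948250°

-9.9482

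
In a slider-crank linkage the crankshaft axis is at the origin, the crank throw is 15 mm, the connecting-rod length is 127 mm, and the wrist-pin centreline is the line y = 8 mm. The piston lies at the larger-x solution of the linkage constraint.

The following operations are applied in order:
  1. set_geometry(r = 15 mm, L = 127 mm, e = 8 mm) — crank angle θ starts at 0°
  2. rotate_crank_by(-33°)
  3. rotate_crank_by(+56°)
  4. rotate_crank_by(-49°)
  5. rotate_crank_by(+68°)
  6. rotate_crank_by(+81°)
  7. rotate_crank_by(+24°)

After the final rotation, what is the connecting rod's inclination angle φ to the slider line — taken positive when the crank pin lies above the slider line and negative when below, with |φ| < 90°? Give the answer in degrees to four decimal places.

0.0765

set_geometry: r = 15 mm, L = 127 mm, e = 8 mm; θ ← 0°
rotate_crank_by(-33°): θ ← 0° -33° = -33°
rotate_crank_by(+56°): θ ← -33° +56° = 23°
rotate_crank_by(-49°): θ ← 23° -49° = -26°
rotate_crank_by(+68°): θ ← -26° +68° = 42°
rotate_crank_by(+81°): θ ← 42° +81° = 123°
rotate_crank_by(+24°): θ ← 123° +24° = 147°
crank pin P = (r cos θ, r sin θ) = (-12.580059, 8.169586)
h = r sin θ − e = 8.169586 − 8 = 0.169586
sin φ = h / L = 0.169586 / 127 = 0.00133532
φ = arcsin(0.00133532) = 0.076508°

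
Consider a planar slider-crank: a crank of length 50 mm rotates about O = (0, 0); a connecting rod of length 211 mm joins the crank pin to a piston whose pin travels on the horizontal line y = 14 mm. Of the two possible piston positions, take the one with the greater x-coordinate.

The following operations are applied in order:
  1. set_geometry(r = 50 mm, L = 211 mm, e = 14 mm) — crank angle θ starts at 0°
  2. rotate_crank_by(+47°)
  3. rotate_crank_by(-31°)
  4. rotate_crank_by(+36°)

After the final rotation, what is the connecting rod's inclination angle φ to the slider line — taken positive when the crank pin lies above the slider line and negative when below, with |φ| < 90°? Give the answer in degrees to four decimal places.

set_geometry: r = 50 mm, L = 211 mm, e = 14 mm; θ ← 0°
rotate_crank_by(+47°): θ ← 0° +47° = 47°
rotate_crank_by(-31°): θ ← 47° -31° = 16°
rotate_crank_by(+36°): θ ← 16° +36° = 52°
crank pin P = (r cos θ, r sin θ) = (30.783074, 39.400538)
h = r sin θ − e = 39.400538 − 14 = 25.400538
sin φ = h / L = 25.400538 / 211 = 0.12038170
φ = arcsin(0.12038170) = 6.914132°

6.9141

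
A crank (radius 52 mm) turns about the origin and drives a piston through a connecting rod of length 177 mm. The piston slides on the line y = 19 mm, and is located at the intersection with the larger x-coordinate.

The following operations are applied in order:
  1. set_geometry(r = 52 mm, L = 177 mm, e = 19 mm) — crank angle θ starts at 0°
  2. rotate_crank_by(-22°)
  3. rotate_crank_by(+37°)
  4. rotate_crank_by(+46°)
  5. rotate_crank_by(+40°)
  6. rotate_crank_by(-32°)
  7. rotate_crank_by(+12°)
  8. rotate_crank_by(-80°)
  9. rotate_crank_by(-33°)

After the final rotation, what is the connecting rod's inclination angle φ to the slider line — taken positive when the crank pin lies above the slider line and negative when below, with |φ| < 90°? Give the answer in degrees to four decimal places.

set_geometry: r = 52 mm, L = 177 mm, e = 19 mm; θ ← 0°
rotate_crank_by(-22°): θ ← 0° -22° = -22°
rotate_crank_by(+37°): θ ← -22° +37° = 15°
rotate_crank_by(+46°): θ ← 15° +46° = 61°
rotate_crank_by(+40°): θ ← 61° +40° = 101°
rotate_crank_by(-32°): θ ← 101° -32° = 69°
rotate_crank_by(+12°): θ ← 69° +12° = 81°
rotate_crank_by(-80°): θ ← 81° -80° = 1°
rotate_crank_by(-33°): θ ← 1° -33° = -32°
crank pin P = (r cos θ, r sin θ) = (44.098501, -27.555802)
h = r sin θ − e = -27.555802 − 19 = -46.555802
sin φ = h / L = -46.555802 / 177 = -0.26302713
φ = arcsin(-0.26302713) = -15.249757°

-15.2498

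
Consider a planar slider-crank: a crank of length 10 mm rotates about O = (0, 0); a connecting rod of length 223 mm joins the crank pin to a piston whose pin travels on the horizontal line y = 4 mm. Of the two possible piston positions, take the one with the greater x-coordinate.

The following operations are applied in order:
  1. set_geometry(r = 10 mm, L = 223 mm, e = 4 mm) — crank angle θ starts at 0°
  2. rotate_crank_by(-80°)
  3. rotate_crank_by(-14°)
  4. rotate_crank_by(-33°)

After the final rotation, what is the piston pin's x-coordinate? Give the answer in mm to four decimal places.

216.6595

set_geometry: r = 10 mm, L = 223 mm, e = 4 mm; θ ← 0°
rotate_crank_by(-80°): θ ← 0° -80° = -80°
rotate_crank_by(-14°): θ ← -80° -14° = -94°
rotate_crank_by(-33°): θ ← -94° -33° = -127°
crank pin P = (r cos θ, r sin θ) = (-6.018150, -7.986355)
h = r sin θ − e = -7.986355 − 4 = -11.986355
x = r cos θ + √(L² − h²) = -6.018150 + √(49729.0 − 143.6727) = -6.018150 + 222.677631 = 216.659481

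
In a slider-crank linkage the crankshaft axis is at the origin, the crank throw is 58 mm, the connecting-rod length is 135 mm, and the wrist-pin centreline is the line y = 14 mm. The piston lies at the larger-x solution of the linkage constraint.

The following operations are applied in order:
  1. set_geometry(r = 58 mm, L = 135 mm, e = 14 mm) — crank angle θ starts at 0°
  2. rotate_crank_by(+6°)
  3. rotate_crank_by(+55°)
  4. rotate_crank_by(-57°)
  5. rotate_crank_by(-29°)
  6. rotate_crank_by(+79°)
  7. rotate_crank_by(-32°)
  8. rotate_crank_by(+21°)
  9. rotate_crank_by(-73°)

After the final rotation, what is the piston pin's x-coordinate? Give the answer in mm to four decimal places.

set_geometry: r = 58 mm, L = 135 mm, e = 14 mm; θ ← 0°
rotate_crank_by(+6°): θ ← 0° +6° = 6°
rotate_crank_by(+55°): θ ← 6° +55° = 61°
rotate_crank_by(-57°): θ ← 61° -57° = 4°
rotate_crank_by(-29°): θ ← 4° -29° = -25°
rotate_crank_by(+79°): θ ← -25° +79° = 54°
rotate_crank_by(-32°): θ ← 54° -32° = 22°
rotate_crank_by(+21°): θ ← 22° +21° = 43°
rotate_crank_by(-73°): θ ← 43° -73° = -30°
crank pin P = (r cos θ, r sin θ) = (50.229473, -29.000000)
h = r sin θ − e = -29.000000 − 14 = -43.000000
x = r cos θ + √(L² − h²) = 50.229473 + √(18225.0 − 1849.0000) = 50.229473 + 127.968746 = 178.198220

178.1982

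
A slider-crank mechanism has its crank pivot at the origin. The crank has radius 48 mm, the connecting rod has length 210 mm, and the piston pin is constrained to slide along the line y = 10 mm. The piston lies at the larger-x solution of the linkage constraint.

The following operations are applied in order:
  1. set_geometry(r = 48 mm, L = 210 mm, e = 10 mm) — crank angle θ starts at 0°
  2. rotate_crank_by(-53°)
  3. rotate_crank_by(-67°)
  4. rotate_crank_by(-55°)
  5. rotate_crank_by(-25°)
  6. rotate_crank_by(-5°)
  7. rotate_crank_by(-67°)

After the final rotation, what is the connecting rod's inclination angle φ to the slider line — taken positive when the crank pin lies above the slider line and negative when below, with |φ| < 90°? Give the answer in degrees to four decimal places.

set_geometry: r = 48 mm, L = 210 mm, e = 10 mm; θ ← 0°
rotate_crank_by(-53°): θ ← 0° -53° = -53°
rotate_crank_by(-67°): θ ← -53° -67° = -120°
rotate_crank_by(-55°): θ ← -120° -55° = -175°
rotate_crank_by(-25°): θ ← -175° -25° = -200°
rotate_crank_by(-5°): θ ← -200° -5° = -205°
rotate_crank_by(-67°): θ ← -205° -67° = -272°
crank pin P = (r cos θ, r sin θ) = (1.675176, 47.970760)
h = r sin θ − e = 47.970760 − 10 = 37.970760
sin φ = h / L = 37.970760 / 210 = 0.18081314
φ = arcsin(0.18081314) = 10.417127°

10.4171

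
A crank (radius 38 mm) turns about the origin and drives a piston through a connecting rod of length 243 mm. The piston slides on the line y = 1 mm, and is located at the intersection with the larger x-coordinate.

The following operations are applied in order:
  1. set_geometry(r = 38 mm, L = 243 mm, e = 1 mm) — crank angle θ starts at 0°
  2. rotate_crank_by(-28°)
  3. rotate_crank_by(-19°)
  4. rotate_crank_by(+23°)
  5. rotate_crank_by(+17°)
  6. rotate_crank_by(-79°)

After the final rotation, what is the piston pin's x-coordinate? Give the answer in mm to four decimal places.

242.5157

set_geometry: r = 38 mm, L = 243 mm, e = 1 mm; θ ← 0°
rotate_crank_by(-28°): θ ← 0° -28° = -28°
rotate_crank_by(-19°): θ ← -28° -19° = -47°
rotate_crank_by(+23°): θ ← -47° +23° = -24°
rotate_crank_by(+17°): θ ← -24° +17° = -7°
rotate_crank_by(-79°): θ ← -7° -79° = -86°
crank pin P = (r cos θ, r sin θ) = (2.650746, -37.907434)
h = r sin θ − e = -37.907434 − 1 = -38.907434
x = r cos θ + √(L² − h²) = 2.650746 + √(59049.0 − 1513.7884) = 2.650746 + 239.864986 = 242.515732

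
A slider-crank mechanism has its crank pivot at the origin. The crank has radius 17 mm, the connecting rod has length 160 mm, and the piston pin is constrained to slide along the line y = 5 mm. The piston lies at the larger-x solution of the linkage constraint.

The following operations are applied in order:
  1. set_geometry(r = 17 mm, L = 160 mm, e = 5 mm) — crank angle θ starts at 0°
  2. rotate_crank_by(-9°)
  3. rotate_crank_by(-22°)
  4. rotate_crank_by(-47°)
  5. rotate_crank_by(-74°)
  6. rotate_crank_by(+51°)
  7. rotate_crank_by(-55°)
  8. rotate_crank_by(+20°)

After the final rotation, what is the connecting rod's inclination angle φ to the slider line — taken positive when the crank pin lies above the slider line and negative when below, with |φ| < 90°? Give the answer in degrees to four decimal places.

-6.0305

set_geometry: r = 17 mm, L = 160 mm, e = 5 mm; θ ← 0°
rotate_crank_by(-9°): θ ← 0° -9° = -9°
rotate_crank_by(-22°): θ ← -9° -22° = -31°
rotate_crank_by(-47°): θ ← -31° -47° = -78°
rotate_crank_by(-74°): θ ← -78° -74° = -152°
rotate_crank_by(+51°): θ ← -152° +51° = -101°
rotate_crank_by(-55°): θ ← -101° -55° = -156°
rotate_crank_by(+20°): θ ← -156° +20° = -136°
crank pin P = (r cos θ, r sin θ) = (-12.228777, -11.809192)
h = r sin θ − e = -11.809192 − 5 = -16.809192
sin φ = h / L = -16.809192 / 160 = -0.10505745
φ = arcsin(-0.10505745) = -6.030477°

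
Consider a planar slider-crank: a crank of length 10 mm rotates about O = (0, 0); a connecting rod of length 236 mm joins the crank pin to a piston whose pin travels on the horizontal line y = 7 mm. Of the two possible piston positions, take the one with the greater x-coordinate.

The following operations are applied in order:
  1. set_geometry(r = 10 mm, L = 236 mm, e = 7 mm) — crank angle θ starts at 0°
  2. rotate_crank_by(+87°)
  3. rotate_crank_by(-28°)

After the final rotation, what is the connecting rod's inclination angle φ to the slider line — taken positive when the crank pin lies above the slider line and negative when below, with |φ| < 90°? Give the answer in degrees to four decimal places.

0.3816

set_geometry: r = 10 mm, L = 236 mm, e = 7 mm; θ ← 0°
rotate_crank_by(+87°): θ ← 0° +87° = 87°
rotate_crank_by(-28°): θ ← 87° -28° = 59°
crank pin P = (r cos θ, r sin θ) = (5.150381, 8.571673)
h = r sin θ − e = 8.571673 − 7 = 1.571673
sin φ = h / L = 1.571673 / 236 = 0.00665963
φ = arcsin(0.00665963) = 0.381572°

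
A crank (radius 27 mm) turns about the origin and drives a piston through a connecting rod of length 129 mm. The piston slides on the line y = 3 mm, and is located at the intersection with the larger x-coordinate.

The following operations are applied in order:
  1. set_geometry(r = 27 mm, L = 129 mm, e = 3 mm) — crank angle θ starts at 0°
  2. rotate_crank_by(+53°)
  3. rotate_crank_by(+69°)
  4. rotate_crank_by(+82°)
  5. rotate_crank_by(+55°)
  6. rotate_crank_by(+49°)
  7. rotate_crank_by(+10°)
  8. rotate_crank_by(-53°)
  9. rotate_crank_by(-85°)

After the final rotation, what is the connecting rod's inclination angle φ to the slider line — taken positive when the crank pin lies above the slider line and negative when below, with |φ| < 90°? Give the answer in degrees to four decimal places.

set_geometry: r = 27 mm, L = 129 mm, e = 3 mm; θ ← 0°
rotate_crank_by(+53°): θ ← 0° +53° = 53°
rotate_crank_by(+69°): θ ← 53° +69° = 122°
rotate_crank_by(+82°): θ ← 122° +82° = 204°
rotate_crank_by(+55°): θ ← 204° +55° = 259°
rotate_crank_by(+49°): θ ← 259° +49° = 308°
rotate_crank_by(+10°): θ ← 308° +10° = 318°
rotate_crank_by(-53°): θ ← 318° -53° = 265°
rotate_crank_by(-85°): θ ← 265° -85° = 180°
crank pin P = (r cos θ, r sin θ) = (-27.000000, 0.000000)
h = r sin θ − e = 0.000000 − 3 = -3.000000
sin φ = h / L = -3.000000 / 129 = -0.02325581
φ = arcsin(-0.02325581) = -1.332580°

-1.3326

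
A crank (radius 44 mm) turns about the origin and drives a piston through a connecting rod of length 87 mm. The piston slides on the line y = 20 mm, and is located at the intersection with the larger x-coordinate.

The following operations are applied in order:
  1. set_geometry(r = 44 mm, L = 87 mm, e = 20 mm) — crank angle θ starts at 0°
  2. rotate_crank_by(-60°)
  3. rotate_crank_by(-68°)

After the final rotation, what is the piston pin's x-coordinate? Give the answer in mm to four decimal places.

set_geometry: r = 44 mm, L = 87 mm, e = 20 mm; θ ← 0°
rotate_crank_by(-60°): θ ← 0° -60° = -60°
rotate_crank_by(-68°): θ ← -60° -68° = -128°
crank pin P = (r cos θ, r sin θ) = (-27.089105, -34.672473)
h = r sin θ − e = -34.672473 − 20 = -54.672473
x = r cos θ + √(L² − h²) = -27.089105 + √(7569.0 − 2989.0793) = -27.089105 + 67.675111 = 40.586006

40.5860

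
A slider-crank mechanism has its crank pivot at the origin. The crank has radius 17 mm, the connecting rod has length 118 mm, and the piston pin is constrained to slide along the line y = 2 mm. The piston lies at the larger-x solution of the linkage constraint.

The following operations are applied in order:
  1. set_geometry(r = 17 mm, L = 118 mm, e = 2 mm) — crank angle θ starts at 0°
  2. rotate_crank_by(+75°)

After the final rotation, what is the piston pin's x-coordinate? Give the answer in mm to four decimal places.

set_geometry: r = 17 mm, L = 118 mm, e = 2 mm; θ ← 0°
rotate_crank_by(+75°): θ ← 0° +75° = 75°
crank pin P = (r cos θ, r sin θ) = (4.399924, 16.420739)
h = r sin θ − e = 16.420739 − 2 = 14.420739
x = r cos θ + √(L² − h²) = 4.399924 + √(13924.0 − 207.9577) = 4.399924 + 117.115508 = 121.515432

121.5154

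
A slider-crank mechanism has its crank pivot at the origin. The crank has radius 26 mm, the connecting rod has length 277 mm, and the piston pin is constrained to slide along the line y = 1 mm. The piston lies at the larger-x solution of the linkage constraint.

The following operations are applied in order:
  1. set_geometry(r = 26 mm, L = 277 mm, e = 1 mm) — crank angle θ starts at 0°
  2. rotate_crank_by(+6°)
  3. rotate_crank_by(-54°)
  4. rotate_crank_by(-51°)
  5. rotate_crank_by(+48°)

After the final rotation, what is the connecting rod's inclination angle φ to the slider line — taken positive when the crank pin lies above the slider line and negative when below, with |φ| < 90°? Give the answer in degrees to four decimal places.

-4.3906

set_geometry: r = 26 mm, L = 277 mm, e = 1 mm; θ ← 0°
rotate_crank_by(+6°): θ ← 0° +6° = 6°
rotate_crank_by(-54°): θ ← 6° -54° = -48°
rotate_crank_by(-51°): θ ← -48° -51° = -99°
rotate_crank_by(+48°): θ ← -99° +48° = -51°
crank pin P = (r cos θ, r sin θ) = (16.362330, -20.205795)
h = r sin θ − e = -20.205795 − 1 = -21.205795
sin φ = h / L = -21.205795 / 277 = -0.07655522
φ = arcsin(-0.07655522) = -4.390587°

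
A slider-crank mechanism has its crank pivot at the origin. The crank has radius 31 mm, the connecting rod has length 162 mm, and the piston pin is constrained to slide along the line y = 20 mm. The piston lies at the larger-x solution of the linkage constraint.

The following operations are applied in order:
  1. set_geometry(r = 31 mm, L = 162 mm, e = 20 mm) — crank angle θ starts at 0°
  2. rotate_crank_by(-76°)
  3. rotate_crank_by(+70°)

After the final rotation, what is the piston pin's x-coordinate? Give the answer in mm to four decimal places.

set_geometry: r = 31 mm, L = 162 mm, e = 20 mm; θ ← 0°
rotate_crank_by(-76°): θ ← 0° -76° = -76°
rotate_crank_by(+70°): θ ← -76° +70° = -6°
crank pin P = (r cos θ, r sin θ) = (30.830179, -3.240382)
h = r sin θ − e = -3.240382 − 20 = -23.240382
x = r cos θ + √(L² − h²) = 30.830179 + √(26244.0 − 540.1154) = 30.830179 + 160.324311 = 191.154490

191.1545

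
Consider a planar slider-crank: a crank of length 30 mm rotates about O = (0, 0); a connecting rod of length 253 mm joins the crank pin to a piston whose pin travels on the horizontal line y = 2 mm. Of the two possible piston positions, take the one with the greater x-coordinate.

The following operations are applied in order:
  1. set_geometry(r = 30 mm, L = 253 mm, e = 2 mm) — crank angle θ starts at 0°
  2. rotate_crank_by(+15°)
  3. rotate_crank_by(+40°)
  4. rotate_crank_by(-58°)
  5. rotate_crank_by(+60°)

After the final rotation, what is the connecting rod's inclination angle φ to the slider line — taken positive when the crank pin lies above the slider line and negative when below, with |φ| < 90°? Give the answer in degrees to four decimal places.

set_geometry: r = 30 mm, L = 253 mm, e = 2 mm; θ ← 0°
rotate_crank_by(+15°): θ ← 0° +15° = 15°
rotate_crank_by(+40°): θ ← 15° +40° = 55°
rotate_crank_by(-58°): θ ← 55° -58° = -3°
rotate_crank_by(+60°): θ ← -3° +60° = 57°
crank pin P = (r cos θ, r sin θ) = (16.339171, 25.160117)
h = r sin θ − e = 25.160117 − 2 = 23.160117
sin φ = h / L = 23.160117 / 253 = 0.09154196
φ = arcsin(0.09154196) = 5.252321°

5.2523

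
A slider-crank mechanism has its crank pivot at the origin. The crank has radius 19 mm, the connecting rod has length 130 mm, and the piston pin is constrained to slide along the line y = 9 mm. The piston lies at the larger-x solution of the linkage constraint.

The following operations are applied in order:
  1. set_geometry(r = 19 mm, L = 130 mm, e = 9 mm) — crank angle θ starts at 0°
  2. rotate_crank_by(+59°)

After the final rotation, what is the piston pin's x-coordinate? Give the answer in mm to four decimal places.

139.5814

set_geometry: r = 19 mm, L = 130 mm, e = 9 mm; θ ← 0°
rotate_crank_by(+59°): θ ← 0° +59° = 59°
crank pin P = (r cos θ, r sin θ) = (9.785723, 16.286179)
h = r sin θ − e = 16.286179 − 9 = 7.286179
x = r cos θ + √(L² − h²) = 9.785723 + √(16900.0 − 53.0884) = 9.785723 + 129.795653 = 139.581377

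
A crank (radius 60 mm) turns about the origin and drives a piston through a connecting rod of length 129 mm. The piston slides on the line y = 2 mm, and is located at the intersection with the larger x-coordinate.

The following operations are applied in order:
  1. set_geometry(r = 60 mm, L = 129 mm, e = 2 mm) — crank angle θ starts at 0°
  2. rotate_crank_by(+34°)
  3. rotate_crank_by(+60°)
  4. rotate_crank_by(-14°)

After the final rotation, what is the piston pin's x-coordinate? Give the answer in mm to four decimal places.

126.0991

set_geometry: r = 60 mm, L = 129 mm, e = 2 mm; θ ← 0°
rotate_crank_by(+34°): θ ← 0° +34° = 34°
rotate_crank_by(+60°): θ ← 34° +60° = 94°
rotate_crank_by(-14°): θ ← 94° -14° = 80°
crank pin P = (r cos θ, r sin θ) = (10.418891, 59.088465)
h = r sin θ − e = 59.088465 − 2 = 57.088465
x = r cos θ + √(L² − h²) = 10.418891 + √(16641.0 − 3259.0929) = 10.418891 + 115.680193 = 126.099084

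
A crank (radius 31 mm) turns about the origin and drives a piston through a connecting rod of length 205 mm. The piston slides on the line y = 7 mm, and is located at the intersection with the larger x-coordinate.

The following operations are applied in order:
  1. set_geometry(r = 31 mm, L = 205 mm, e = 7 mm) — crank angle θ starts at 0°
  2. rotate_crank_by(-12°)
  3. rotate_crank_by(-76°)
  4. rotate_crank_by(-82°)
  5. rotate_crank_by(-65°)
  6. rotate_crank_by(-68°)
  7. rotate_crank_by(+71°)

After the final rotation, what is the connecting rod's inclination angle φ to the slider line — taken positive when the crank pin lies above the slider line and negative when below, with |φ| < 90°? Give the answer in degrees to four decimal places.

set_geometry: r = 31 mm, L = 205 mm, e = 7 mm; θ ← 0°
rotate_crank_by(-12°): θ ← 0° -12° = -12°
rotate_crank_by(-76°): θ ← -12° -76° = -88°
rotate_crank_by(-82°): θ ← -88° -82° = -170°
rotate_crank_by(-65°): θ ← -170° -65° = -235°
rotate_crank_by(-68°): θ ← -235° -68° = -303°
rotate_crank_by(+71°): θ ← -303° +71° = -232°
crank pin P = (r cos θ, r sin θ) = (-19.085506, 24.428333)
h = r sin θ − e = 24.428333 − 7 = 17.428333
sin φ = h / L = 17.428333 / 205 = 0.08501626
φ = arcsin(0.08501626) = 4.876960°

4.8770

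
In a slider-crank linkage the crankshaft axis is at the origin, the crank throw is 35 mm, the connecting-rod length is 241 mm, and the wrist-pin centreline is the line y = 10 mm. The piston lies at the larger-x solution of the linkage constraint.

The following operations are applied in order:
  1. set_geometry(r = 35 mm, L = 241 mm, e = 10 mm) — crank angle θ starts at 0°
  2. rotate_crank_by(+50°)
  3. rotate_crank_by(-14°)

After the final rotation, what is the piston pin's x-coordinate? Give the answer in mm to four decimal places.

set_geometry: r = 35 mm, L = 241 mm, e = 10 mm; θ ← 0°
rotate_crank_by(+50°): θ ← 0° +50° = 50°
rotate_crank_by(-14°): θ ← 50° -14° = 36°
crank pin P = (r cos θ, r sin θ) = (28.315595, 20.572484)
h = r sin θ − e = 20.572484 − 10 = 10.572484
x = r cos θ + √(L² − h²) = 28.315595 + √(58081.0 − 111.7774) = 28.315595 + 240.767985 = 269.083580

269.0836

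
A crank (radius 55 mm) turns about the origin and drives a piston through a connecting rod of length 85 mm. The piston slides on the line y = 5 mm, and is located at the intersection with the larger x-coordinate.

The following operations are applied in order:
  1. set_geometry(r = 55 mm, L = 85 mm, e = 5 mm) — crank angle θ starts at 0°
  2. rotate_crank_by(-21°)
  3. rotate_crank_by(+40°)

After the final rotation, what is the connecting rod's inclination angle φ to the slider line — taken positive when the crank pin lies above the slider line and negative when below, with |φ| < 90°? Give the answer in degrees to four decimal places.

8.7335

set_geometry: r = 55 mm, L = 85 mm, e = 5 mm; θ ← 0°
rotate_crank_by(-21°): θ ← 0° -21° = -21°
rotate_crank_by(+40°): θ ← -21° +40° = 19°
crank pin P = (r cos θ, r sin θ) = (52.003522, 17.906248)
h = r sin θ − e = 17.906248 − 5 = 12.906248
sin φ = h / L = 12.906248 / 85 = 0.15183822
φ = arcsin(0.15183822) = 8.733469°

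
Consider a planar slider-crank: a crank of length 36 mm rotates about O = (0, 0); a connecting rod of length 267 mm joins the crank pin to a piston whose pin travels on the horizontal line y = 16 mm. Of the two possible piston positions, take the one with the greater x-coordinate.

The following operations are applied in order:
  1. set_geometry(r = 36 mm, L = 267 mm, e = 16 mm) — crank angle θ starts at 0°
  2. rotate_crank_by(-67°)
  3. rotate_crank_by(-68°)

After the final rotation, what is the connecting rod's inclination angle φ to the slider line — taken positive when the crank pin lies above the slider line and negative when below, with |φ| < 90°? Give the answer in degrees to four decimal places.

set_geometry: r = 36 mm, L = 267 mm, e = 16 mm; θ ← 0°
rotate_crank_by(-67°): θ ← 0° -67° = -67°
rotate_crank_by(-68°): θ ← -67° -68° = -135°
crank pin P = (r cos θ, r sin θ) = (-25.455844, -25.455844)
h = r sin θ − e = -25.455844 − 16 = -41.455844
sin φ = h / L = -41.455844 / 267 = -0.15526533
φ = arcsin(-0.15526533) = -8.932185°

-8.9322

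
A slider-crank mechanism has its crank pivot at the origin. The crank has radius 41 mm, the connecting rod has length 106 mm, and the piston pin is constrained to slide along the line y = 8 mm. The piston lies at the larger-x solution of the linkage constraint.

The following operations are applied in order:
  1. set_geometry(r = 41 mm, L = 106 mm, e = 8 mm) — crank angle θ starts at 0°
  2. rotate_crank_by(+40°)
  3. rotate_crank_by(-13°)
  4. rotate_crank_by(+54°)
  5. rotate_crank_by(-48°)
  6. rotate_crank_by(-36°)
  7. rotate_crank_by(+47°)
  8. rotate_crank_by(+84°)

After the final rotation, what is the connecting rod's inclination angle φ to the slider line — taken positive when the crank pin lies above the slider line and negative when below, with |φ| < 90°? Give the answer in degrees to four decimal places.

set_geometry: r = 41 mm, L = 106 mm, e = 8 mm; θ ← 0°
rotate_crank_by(+40°): θ ← 0° +40° = 40°
rotate_crank_by(-13°): θ ← 40° -13° = 27°
rotate_crank_by(+54°): θ ← 27° +54° = 81°
rotate_crank_by(-48°): θ ← 81° -48° = 33°
rotate_crank_by(-36°): θ ← 33° -36° = -3°
rotate_crank_by(+47°): θ ← -3° +47° = 44°
rotate_crank_by(+84°): θ ← 44° +84° = 128°
crank pin P = (r cos θ, r sin θ) = (-25.242120, 32.308441)
h = r sin θ − e = 32.308441 − 8 = 24.308441
sin φ = h / L = 24.308441 / 106 = 0.22932491
φ = arcsin(0.22932491) = 13.257330°

13.2573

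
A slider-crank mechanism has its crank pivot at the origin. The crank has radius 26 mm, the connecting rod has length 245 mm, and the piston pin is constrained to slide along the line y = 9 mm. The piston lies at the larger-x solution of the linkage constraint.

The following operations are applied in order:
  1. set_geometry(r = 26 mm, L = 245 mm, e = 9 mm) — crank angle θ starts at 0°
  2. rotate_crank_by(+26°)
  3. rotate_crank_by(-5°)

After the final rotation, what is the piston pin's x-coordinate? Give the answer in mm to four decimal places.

269.2729

set_geometry: r = 26 mm, L = 245 mm, e = 9 mm; θ ← 0°
rotate_crank_by(+26°): θ ← 0° +26° = 26°
rotate_crank_by(-5°): θ ← 26° -5° = 21°
crank pin P = (r cos θ, r sin θ) = (24.273091, 9.317567)
h = r sin θ − e = 9.317567 − 9 = 0.317567
x = r cos θ + √(L² − h²) = 24.273091 + √(60025.0 − 0.1008) = 24.273091 + 244.999794 = 269.272885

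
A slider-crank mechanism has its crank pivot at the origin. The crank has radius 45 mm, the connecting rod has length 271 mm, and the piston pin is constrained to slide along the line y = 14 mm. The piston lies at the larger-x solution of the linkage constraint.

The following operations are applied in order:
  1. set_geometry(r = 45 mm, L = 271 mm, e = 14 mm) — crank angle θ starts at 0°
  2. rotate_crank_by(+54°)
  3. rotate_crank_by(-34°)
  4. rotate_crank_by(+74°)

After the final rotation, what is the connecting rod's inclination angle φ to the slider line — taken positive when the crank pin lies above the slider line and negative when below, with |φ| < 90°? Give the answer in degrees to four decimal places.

6.5452

set_geometry: r = 45 mm, L = 271 mm, e = 14 mm; θ ← 0°
rotate_crank_by(+54°): θ ← 0° +54° = 54°
rotate_crank_by(-34°): θ ← 54° -34° = 20°
rotate_crank_by(+74°): θ ← 20° +74° = 94°
crank pin P = (r cos θ, r sin θ) = (-3.139041, 44.890382)
h = r sin θ − e = 44.890382 − 14 = 30.890382
sin φ = h / L = 30.890382 / 271 = 0.11398665
φ = arcsin(0.11398665) = 6.545180°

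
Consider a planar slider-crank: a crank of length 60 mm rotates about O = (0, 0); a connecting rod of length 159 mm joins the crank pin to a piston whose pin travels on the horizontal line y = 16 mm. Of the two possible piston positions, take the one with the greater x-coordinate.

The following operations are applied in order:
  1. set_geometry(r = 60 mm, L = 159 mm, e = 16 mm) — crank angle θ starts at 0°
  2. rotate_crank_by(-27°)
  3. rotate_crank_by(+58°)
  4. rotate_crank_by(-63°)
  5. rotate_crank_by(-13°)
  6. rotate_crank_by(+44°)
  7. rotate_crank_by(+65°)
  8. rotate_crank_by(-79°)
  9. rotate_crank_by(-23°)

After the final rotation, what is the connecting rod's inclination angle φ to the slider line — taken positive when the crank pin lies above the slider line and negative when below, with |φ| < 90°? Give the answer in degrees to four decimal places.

-19.4482

set_geometry: r = 60 mm, L = 159 mm, e = 16 mm; θ ← 0°
rotate_crank_by(-27°): θ ← 0° -27° = -27°
rotate_crank_by(+58°): θ ← -27° +58° = 31°
rotate_crank_by(-63°): θ ← 31° -63° = -32°
rotate_crank_by(-13°): θ ← -32° -13° = -45°
rotate_crank_by(+44°): θ ← -45° +44° = -1°
rotate_crank_by(+65°): θ ← -1° +65° = 64°
rotate_crank_by(-79°): θ ← 64° -79° = -15°
rotate_crank_by(-23°): θ ← -15° -23° = -38°
crank pin P = (r cos θ, r sin θ) = (47.280645, -36.939689)
h = r sin θ − e = -36.939689 − 16 = -52.939689
sin φ = h / L = -52.939689 / 159 = -0.33295402
φ = arcsin(-0.33295402) = -19.448171°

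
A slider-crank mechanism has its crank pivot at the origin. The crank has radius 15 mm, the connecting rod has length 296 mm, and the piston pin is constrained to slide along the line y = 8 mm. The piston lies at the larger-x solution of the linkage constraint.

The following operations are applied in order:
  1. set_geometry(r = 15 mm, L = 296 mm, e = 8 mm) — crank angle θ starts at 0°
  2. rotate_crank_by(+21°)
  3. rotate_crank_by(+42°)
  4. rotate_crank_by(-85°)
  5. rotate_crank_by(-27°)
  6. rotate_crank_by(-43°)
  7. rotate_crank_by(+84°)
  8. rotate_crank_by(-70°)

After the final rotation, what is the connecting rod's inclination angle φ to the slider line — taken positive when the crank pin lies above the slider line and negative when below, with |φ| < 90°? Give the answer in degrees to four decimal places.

set_geometry: r = 15 mm, L = 296 mm, e = 8 mm; θ ← 0°
rotate_crank_by(+21°): θ ← 0° +21° = 21°
rotate_crank_by(+42°): θ ← 21° +42° = 63°
rotate_crank_by(-85°): θ ← 63° -85° = -22°
rotate_crank_by(-27°): θ ← -22° -27° = -49°
rotate_crank_by(-43°): θ ← -49° -43° = -92°
rotate_crank_by(+84°): θ ← -92° +84° = -8°
rotate_crank_by(-70°): θ ← -8° -70° = -78°
crank pin P = (r cos θ, r sin θ) = (3.118675, -14.672214)
h = r sin θ − e = -14.672214 − 8 = -22.672214
sin φ = h / L = -22.672214 / 296 = -0.07659532
φ = arcsin(-0.07659532) = -4.392891°

-4.3929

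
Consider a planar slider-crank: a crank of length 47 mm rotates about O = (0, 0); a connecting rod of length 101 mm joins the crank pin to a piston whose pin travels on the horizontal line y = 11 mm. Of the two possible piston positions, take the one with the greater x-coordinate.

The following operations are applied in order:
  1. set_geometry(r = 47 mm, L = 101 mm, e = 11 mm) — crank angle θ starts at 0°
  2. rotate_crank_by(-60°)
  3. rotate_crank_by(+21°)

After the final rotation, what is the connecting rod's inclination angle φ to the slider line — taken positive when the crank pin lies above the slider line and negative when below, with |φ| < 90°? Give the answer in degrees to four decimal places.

set_geometry: r = 47 mm, L = 101 mm, e = 11 mm; θ ← 0°
rotate_crank_by(-60°): θ ← 0° -60° = -60°
rotate_crank_by(+21°): θ ← -60° +21° = -39°
crank pin P = (r cos θ, r sin θ) = (36.525860, -29.578058)
h = r sin θ − e = -29.578058 − 11 = -40.578058
sin φ = h / L = -40.578058 / 101 = -0.40176295
φ = arcsin(-0.40176295) = -23.688436°

-23.6884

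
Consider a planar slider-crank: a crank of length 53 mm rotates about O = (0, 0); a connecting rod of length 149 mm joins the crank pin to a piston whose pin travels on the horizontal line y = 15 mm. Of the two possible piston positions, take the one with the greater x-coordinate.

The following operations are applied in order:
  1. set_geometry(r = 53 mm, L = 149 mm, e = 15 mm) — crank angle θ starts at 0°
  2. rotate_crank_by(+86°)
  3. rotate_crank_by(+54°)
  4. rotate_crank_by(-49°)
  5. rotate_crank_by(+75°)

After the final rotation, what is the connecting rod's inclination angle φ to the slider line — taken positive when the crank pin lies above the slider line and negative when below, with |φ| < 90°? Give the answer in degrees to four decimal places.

set_geometry: r = 53 mm, L = 149 mm, e = 15 mm; θ ← 0°
rotate_crank_by(+86°): θ ← 0° +86° = 86°
rotate_crank_by(+54°): θ ← 86° +54° = 140°
rotate_crank_by(-49°): θ ← 140° -49° = 91°
rotate_crank_by(+75°): θ ← 91° +75° = 166°
crank pin P = (r cos θ, r sin θ) = (-51.425673, 12.821860)
h = r sin θ − e = 12.821860 − 15 = -2.178140
sin φ = h / L = -2.178140 / 149 = -0.01461839
φ = arcsin(-0.01461839) = -0.837602°

-0.8376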